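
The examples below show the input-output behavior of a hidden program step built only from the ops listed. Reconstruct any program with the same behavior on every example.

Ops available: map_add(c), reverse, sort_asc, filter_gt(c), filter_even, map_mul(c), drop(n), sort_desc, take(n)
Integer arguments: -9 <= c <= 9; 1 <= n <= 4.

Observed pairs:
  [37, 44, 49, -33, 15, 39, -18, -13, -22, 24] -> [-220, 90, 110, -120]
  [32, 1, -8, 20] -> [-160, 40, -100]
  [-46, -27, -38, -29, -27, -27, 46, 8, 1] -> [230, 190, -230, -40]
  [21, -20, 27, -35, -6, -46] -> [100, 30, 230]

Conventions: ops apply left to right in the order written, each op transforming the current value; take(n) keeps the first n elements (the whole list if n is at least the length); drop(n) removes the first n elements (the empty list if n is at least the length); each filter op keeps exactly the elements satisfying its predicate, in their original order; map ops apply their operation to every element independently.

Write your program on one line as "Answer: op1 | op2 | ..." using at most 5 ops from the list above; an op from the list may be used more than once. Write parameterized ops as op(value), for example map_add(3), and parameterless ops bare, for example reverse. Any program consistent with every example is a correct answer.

reverse | map_mul(-5) | reverse | filter_even

Check, running the answer program on each example:
  [37, 44, 49, -33, 15, 39, -18, -13, -22, 24] -> [24, -22, -13, -18, 39, 15, -33, 49, 44, 37] -> [-120, 110, 65, 90, -195, -75, 165, -245, -220, -185] -> [-185, -220, -245, 165, -75, -195, 90, 65, 110, -120] -> [-220, 90, 110, -120]
  [32, 1, -8, 20] -> [20, -8, 1, 32] -> [-100, 40, -5, -160] -> [-160, -5, 40, -100] -> [-160, 40, -100]
  [-46, -27, -38, -29, -27, -27, 46, 8, 1] -> [1, 8, 46, -27, -27, -29, -38, -27, -46] -> [-5, -40, -230, 135, 135, 145, 190, 135, 230] -> [230, 135, 190, 145, 135, 135, -230, -40, -5] -> [230, 190, -230, -40]
  [21, -20, 27, -35, -6, -46] -> [-46, -6, -35, 27, -20, 21] -> [230, 30, 175, -135, 100, -105] -> [-105, 100, -135, 175, 30, 230] -> [100, 30, 230]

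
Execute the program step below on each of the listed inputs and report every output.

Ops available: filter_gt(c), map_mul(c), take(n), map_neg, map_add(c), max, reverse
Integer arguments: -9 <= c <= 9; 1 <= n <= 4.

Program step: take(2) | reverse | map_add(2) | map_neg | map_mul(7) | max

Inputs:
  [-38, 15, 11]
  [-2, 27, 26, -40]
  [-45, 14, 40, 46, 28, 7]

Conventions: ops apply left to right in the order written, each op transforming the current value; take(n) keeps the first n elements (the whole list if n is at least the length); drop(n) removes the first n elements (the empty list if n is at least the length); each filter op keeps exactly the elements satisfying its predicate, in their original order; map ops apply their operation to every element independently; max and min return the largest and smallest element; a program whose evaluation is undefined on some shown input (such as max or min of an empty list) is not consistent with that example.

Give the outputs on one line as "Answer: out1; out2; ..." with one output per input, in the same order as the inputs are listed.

252; 0; 301

Execution, op by op:
  [-38, 15, 11] -> [-38, 15] -> [15, -38] -> [17, -36] -> [-17, 36] -> [-119, 252] -> 252
  [-2, 27, 26, -40] -> [-2, 27] -> [27, -2] -> [29, 0] -> [-29, 0] -> [-203, 0] -> 0
  [-45, 14, 40, 46, 28, 7] -> [-45, 14] -> [14, -45] -> [16, -43] -> [-16, 43] -> [-112, 301] -> 301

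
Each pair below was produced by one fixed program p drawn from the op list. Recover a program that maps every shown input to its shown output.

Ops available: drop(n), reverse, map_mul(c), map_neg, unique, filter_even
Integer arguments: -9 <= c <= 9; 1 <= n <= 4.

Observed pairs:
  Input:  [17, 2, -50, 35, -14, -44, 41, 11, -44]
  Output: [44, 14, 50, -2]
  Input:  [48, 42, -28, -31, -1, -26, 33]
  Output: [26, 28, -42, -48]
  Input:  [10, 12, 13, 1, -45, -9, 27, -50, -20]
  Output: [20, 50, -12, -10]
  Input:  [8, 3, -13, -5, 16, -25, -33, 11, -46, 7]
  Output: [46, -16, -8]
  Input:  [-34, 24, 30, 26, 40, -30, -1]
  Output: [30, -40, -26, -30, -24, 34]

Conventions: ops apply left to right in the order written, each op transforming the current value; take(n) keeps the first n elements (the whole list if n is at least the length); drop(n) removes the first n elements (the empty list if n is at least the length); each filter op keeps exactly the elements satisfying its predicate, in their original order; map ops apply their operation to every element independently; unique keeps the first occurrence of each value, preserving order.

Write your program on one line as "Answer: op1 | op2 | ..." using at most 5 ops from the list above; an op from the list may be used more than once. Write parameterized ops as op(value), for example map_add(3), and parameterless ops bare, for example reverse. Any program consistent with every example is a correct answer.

unique | filter_even | reverse | map_neg

Check, running the answer program on each example:
  [17, 2, -50, 35, -14, -44, 41, 11, -44] -> [17, 2, -50, 35, -14, -44, 41, 11] -> [2, -50, -14, -44] -> [-44, -14, -50, 2] -> [44, 14, 50, -2]
  [48, 42, -28, -31, -1, -26, 33] -> [48, 42, -28, -31, -1, -26, 33] -> [48, 42, -28, -26] -> [-26, -28, 42, 48] -> [26, 28, -42, -48]
  [10, 12, 13, 1, -45, -9, 27, -50, -20] -> [10, 12, 13, 1, -45, -9, 27, -50, -20] -> [10, 12, -50, -20] -> [-20, -50, 12, 10] -> [20, 50, -12, -10]
  [8, 3, -13, -5, 16, -25, -33, 11, -46, 7] -> [8, 3, -13, -5, 16, -25, -33, 11, -46, 7] -> [8, 16, -46] -> [-46, 16, 8] -> [46, -16, -8]
  [-34, 24, 30, 26, 40, -30, -1] -> [-34, 24, 30, 26, 40, -30, -1] -> [-34, 24, 30, 26, 40, -30] -> [-30, 40, 26, 30, 24, -34] -> [30, -40, -26, -30, -24, 34]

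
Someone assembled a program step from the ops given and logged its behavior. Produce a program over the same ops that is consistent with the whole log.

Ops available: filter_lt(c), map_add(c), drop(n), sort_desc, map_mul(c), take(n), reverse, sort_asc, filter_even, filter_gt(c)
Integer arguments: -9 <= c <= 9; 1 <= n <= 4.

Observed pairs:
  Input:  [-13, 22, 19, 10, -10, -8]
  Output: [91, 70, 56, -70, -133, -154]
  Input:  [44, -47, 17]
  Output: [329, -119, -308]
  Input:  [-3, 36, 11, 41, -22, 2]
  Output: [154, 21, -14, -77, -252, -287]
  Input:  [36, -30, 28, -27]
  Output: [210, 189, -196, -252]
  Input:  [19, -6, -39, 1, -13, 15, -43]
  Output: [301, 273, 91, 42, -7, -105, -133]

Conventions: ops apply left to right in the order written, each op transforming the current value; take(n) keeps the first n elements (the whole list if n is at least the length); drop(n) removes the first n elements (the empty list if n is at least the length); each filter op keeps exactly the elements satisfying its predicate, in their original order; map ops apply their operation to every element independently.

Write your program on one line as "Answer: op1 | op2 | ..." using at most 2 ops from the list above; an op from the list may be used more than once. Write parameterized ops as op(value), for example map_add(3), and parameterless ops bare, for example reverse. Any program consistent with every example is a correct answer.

sort_asc | map_mul(-7)

Check, running the answer program on each example:
  [-13, 22, 19, 10, -10, -8] -> [-13, -10, -8, 10, 19, 22] -> [91, 70, 56, -70, -133, -154]
  [44, -47, 17] -> [-47, 17, 44] -> [329, -119, -308]
  [-3, 36, 11, 41, -22, 2] -> [-22, -3, 2, 11, 36, 41] -> [154, 21, -14, -77, -252, -287]
  [36, -30, 28, -27] -> [-30, -27, 28, 36] -> [210, 189, -196, -252]
  [19, -6, -39, 1, -13, 15, -43] -> [-43, -39, -13, -6, 1, 15, 19] -> [301, 273, 91, 42, -7, -105, -133]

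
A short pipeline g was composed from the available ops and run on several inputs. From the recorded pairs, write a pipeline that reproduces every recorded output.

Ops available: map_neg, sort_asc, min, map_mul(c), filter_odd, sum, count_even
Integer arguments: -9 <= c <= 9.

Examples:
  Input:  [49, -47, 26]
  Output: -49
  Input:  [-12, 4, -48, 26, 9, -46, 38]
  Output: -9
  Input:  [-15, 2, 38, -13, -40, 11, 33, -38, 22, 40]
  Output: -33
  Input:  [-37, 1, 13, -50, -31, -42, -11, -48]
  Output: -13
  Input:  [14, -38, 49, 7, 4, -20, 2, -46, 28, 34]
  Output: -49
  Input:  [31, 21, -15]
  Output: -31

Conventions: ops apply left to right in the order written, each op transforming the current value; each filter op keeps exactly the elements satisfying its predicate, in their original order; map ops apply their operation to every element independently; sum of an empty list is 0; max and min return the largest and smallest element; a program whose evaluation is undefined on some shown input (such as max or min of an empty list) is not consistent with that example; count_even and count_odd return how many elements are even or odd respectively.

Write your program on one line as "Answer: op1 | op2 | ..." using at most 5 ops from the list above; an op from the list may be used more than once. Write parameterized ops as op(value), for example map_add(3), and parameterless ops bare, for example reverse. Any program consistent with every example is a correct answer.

sort_asc | filter_odd | map_neg | sort_asc | min

Check, running the answer program on each example:
  [49, -47, 26] -> [-47, 26, 49] -> [-47, 49] -> [47, -49] -> [-49, 47] -> -49
  [-12, 4, -48, 26, 9, -46, 38] -> [-48, -46, -12, 4, 9, 26, 38] -> [9] -> [-9] -> [-9] -> -9
  [-15, 2, 38, -13, -40, 11, 33, -38, 22, 40] -> [-40, -38, -15, -13, 2, 11, 22, 33, 38, 40] -> [-15, -13, 11, 33] -> [15, 13, -11, -33] -> [-33, -11, 13, 15] -> -33
  [-37, 1, 13, -50, -31, -42, -11, -48] -> [-50, -48, -42, -37, -31, -11, 1, 13] -> [-37, -31, -11, 1, 13] -> [37, 31, 11, -1, -13] -> [-13, -1, 11, 31, 37] -> -13
  [14, -38, 49, 7, 4, -20, 2, -46, 28, 34] -> [-46, -38, -20, 2, 4, 7, 14, 28, 34, 49] -> [7, 49] -> [-7, -49] -> [-49, -7] -> -49
  [31, 21, -15] -> [-15, 21, 31] -> [-15, 21, 31] -> [15, -21, -31] -> [-31, -21, 15] -> -31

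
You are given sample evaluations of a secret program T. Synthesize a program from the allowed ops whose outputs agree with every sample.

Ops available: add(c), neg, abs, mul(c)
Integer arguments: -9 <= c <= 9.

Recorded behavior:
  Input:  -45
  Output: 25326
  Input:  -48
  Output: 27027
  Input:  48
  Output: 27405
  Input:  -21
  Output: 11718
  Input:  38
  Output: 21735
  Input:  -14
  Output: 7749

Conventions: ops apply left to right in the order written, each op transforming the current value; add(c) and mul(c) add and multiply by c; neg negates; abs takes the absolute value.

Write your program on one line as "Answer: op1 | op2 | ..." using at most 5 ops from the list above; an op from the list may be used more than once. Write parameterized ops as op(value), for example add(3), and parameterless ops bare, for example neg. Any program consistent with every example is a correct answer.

mul(9) | add(3) | mul(-9) | mul(7) | abs

Check, running the answer program on each example:
  -45 -> -405 -> -402 -> 3618 -> 25326 -> 25326
  -48 -> -432 -> -429 -> 3861 -> 27027 -> 27027
  48 -> 432 -> 435 -> -3915 -> -27405 -> 27405
  -21 -> -189 -> -186 -> 1674 -> 11718 -> 11718
  38 -> 342 -> 345 -> -3105 -> -21735 -> 21735
  -14 -> -126 -> -123 -> 1107 -> 7749 -> 7749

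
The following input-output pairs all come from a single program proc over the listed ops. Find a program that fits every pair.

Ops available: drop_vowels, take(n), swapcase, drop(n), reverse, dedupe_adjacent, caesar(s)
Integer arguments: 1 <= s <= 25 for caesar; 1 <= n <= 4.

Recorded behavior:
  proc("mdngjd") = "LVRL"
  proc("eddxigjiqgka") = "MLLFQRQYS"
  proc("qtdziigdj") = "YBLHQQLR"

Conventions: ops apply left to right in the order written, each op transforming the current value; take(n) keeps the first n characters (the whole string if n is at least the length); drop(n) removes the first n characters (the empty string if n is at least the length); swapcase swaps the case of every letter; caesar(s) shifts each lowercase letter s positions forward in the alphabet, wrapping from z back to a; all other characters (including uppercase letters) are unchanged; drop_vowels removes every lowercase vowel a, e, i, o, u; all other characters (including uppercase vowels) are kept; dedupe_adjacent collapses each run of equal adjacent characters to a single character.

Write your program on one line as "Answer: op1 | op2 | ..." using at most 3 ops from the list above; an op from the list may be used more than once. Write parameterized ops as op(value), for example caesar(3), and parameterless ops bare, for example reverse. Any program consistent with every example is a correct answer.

caesar(8) | drop_vowels | swapcase

Check, running the answer program on each example:
  "mdngjd" -> "ulvorl" -> "lvrl" -> "LVRL"
  "eddxigjiqgka" -> "mllfqorqyosi" -> "mllfqrqys" -> "MLLFQRQYS"
  "qtdziigdj" -> "yblhqqolr" -> "yblhqqlr" -> "YBLHQQLR"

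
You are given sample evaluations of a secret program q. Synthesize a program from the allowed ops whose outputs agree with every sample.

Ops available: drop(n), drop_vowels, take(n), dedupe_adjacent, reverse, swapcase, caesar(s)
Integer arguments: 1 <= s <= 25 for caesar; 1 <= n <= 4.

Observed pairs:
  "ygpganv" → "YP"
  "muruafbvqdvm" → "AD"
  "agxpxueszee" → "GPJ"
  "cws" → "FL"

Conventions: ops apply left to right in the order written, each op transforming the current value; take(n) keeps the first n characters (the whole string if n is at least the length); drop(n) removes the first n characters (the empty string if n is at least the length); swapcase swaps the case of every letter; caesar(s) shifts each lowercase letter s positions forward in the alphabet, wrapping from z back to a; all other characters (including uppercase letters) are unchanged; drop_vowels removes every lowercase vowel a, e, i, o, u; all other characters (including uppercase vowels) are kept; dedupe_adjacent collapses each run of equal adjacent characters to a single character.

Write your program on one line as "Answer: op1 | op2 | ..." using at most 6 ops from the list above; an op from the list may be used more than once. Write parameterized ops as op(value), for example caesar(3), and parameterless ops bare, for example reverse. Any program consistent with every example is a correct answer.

caesar(22) | take(3) | drop_vowels | reverse | caesar(13) | swapcase

Check, running the answer program on each example:
  "ygpganv" -> "uclcwjr" -> "ucl" -> "cl" -> "lc" -> "yp" -> "YP"
  "muruafbvqdvm" -> "iqnqwbxrmzri" -> "iqn" -> "qn" -> "nq" -> "ad" -> "AD"
  "agxpxueszee" -> "wctltqaovaa" -> "wct" -> "wct" -> "tcw" -> "gpj" -> "GPJ"
  "cws" -> "yso" -> "yso" -> "ys" -> "sy" -> "fl" -> "FL"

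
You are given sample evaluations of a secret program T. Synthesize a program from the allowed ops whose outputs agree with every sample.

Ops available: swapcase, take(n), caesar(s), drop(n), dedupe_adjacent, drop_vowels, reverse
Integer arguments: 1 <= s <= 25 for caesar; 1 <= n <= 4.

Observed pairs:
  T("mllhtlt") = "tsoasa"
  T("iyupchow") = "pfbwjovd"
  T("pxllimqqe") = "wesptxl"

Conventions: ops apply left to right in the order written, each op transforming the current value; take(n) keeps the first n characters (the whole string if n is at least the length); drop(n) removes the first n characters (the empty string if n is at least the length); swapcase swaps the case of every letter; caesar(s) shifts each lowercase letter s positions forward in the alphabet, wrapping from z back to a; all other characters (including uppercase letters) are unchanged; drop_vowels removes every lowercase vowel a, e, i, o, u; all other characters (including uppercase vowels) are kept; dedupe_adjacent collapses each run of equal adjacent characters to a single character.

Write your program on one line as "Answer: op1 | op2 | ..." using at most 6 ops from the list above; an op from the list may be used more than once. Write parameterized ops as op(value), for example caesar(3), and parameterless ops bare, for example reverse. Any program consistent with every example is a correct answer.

caesar(1) | dedupe_adjacent | caesar(3) | caesar(1) | caesar(2)

Check, running the answer program on each example:
  "mllhtlt" -> "nmmiumu" -> "nmiumu" -> "qplxpx" -> "rqmyqy" -> "tsoasa"
  "iyupchow" -> "jzvqdipx" -> "jzvqdipx" -> "mcytglsa" -> "ndzuhmtb" -> "pfbwjovd"
  "pxllimqqe" -> "qymmjnrrf" -> "qymjnrf" -> "tbpmqui" -> "ucqnrvj" -> "wesptxl"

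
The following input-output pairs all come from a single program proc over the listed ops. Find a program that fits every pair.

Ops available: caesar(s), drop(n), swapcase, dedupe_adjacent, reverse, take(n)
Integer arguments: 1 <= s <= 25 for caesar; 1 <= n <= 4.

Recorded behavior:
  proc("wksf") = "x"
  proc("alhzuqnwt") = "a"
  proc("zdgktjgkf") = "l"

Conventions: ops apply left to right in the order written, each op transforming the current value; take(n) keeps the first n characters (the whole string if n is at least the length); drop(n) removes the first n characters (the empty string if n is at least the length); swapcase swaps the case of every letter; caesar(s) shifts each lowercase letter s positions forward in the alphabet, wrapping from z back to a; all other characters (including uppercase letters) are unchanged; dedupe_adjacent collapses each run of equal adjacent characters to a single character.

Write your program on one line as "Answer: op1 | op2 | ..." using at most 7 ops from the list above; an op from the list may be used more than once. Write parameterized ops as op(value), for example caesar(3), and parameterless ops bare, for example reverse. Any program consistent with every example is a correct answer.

caesar(1) | reverse | drop(2) | take(4) | reverse | take(1)

Check, running the answer program on each example:
  "wksf" -> "xltg" -> "gtlx" -> "lx" -> "lx" -> "xl" -> "x"
  "alhzuqnwt" -> "bmiavroxu" -> "uxorvaimb" -> "orvaimb" -> "orva" -> "avro" -> "a"
  "zdgktjgkf" -> "aehlukhlg" -> "glhkulhea" -> "hkulhea" -> "hkul" -> "lukh" -> "l"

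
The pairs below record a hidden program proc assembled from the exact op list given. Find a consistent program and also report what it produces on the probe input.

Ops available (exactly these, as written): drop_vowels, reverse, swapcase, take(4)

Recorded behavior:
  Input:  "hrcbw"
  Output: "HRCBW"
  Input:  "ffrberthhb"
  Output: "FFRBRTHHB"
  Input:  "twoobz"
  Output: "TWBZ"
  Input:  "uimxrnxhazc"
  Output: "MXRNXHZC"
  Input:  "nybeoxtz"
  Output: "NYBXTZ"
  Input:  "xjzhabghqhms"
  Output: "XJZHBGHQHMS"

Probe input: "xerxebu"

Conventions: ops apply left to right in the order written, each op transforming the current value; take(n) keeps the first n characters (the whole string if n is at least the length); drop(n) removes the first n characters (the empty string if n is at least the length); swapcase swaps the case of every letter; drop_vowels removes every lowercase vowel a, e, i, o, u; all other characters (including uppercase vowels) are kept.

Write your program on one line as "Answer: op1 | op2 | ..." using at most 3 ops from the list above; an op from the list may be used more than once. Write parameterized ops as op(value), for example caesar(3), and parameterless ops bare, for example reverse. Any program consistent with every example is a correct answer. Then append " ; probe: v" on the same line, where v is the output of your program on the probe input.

drop_vowels | swapcase ; probe: "XRXB"

Check, running the answer program on each example:
  "hrcbw" -> "hrcbw" -> "HRCBW"
  "ffrberthhb" -> "ffrbrthhb" -> "FFRBRTHHB"
  "twoobz" -> "twbz" -> "TWBZ"
  "uimxrnxhazc" -> "mxrnxhzc" -> "MXRNXHZC"
  "nybeoxtz" -> "nybxtz" -> "NYBXTZ"
  "xjzhabghqhms" -> "xjzhbghqhms" -> "XJZHBGHQHMS"
  probe: "xerxebu" -> "xrxb" -> "XRXB"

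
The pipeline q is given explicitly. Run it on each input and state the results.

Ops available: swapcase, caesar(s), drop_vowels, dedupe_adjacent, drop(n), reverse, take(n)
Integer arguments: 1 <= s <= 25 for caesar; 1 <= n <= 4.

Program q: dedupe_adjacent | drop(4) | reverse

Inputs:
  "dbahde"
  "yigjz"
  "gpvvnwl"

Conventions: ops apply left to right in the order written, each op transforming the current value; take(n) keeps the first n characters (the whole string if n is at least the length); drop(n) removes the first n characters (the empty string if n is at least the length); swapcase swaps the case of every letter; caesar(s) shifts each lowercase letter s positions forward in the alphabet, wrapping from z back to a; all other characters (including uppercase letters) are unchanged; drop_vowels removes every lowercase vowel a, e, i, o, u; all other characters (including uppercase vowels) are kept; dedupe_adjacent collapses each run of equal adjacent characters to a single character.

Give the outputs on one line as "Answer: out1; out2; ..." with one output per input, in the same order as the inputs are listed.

"ed"; "z"; "lw"

Execution, op by op:
  "dbahde" -> "dbahde" -> "de" -> "ed"
  "yigjz" -> "yigjz" -> "z" -> "z"
  "gpvvnwl" -> "gpvnwl" -> "wl" -> "lw"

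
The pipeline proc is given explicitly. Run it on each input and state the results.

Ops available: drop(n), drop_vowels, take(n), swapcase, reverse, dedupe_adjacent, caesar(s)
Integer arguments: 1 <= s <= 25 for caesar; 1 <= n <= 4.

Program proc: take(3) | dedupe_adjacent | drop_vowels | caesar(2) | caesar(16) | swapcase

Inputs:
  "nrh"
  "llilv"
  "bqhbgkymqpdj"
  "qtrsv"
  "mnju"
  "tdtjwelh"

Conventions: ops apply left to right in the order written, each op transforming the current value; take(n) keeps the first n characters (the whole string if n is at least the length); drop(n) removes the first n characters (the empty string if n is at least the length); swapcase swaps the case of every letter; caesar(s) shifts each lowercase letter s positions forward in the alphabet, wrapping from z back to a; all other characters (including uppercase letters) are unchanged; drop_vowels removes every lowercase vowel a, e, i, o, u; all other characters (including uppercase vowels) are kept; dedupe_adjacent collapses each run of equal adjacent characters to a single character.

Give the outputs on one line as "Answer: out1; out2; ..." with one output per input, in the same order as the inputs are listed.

"FJZ"; "D"; "TIZ"; "ILJ"; "EFB"; "LVL"

Execution, op by op:
  "nrh" -> "nrh" -> "nrh" -> "nrh" -> "ptj" -> "fjz" -> "FJZ"
  "llilv" -> "lli" -> "li" -> "l" -> "n" -> "d" -> "D"
  "bqhbgkymqpdj" -> "bqh" -> "bqh" -> "bqh" -> "dsj" -> "tiz" -> "TIZ"
  "qtrsv" -> "qtr" -> "qtr" -> "qtr" -> "svt" -> "ilj" -> "ILJ"
  "mnju" -> "mnj" -> "mnj" -> "mnj" -> "opl" -> "efb" -> "EFB"
  "tdtjwelh" -> "tdt" -> "tdt" -> "tdt" -> "vfv" -> "lvl" -> "LVL"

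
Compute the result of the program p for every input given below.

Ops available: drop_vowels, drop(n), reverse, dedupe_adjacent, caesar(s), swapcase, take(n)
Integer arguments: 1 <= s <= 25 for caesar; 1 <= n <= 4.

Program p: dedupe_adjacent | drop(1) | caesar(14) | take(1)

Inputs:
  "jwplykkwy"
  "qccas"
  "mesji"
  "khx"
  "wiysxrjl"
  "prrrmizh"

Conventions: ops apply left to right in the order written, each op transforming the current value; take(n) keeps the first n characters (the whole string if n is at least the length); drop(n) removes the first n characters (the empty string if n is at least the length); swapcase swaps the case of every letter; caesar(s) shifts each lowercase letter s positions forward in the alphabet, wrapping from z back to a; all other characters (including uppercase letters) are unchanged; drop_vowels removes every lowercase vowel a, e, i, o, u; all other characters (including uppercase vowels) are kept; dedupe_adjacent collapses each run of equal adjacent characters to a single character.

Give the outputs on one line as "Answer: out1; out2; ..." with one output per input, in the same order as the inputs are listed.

Execution, op by op:
  "jwplykkwy" -> "jwplykwy" -> "wplykwy" -> "kdzmykm" -> "k"
  "qccas" -> "qcas" -> "cas" -> "qog" -> "q"
  "mesji" -> "mesji" -> "esji" -> "sgxw" -> "s"
  "khx" -> "khx" -> "hx" -> "vl" -> "v"
  "wiysxrjl" -> "wiysxrjl" -> "iysxrjl" -> "wmglfxz" -> "w"
  "prrrmizh" -> "prmizh" -> "rmizh" -> "fawnv" -> "f"

"k"; "q"; "s"; "v"; "w"; "f"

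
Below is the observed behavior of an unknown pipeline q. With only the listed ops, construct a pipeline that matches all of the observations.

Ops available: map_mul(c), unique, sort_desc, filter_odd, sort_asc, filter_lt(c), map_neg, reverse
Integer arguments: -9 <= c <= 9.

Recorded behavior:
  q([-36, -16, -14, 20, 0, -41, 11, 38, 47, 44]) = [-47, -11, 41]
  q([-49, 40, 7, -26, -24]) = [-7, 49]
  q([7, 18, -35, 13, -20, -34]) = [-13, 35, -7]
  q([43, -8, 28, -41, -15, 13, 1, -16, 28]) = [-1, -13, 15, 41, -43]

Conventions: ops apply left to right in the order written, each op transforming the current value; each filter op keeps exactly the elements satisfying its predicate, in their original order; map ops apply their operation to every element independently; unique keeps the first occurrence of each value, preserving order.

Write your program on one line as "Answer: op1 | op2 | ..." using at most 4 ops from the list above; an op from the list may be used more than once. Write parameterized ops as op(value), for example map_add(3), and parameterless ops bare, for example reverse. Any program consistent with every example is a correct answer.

filter_odd | reverse | map_neg

Check, running the answer program on each example:
  [-36, -16, -14, 20, 0, -41, 11, 38, 47, 44] -> [-41, 11, 47] -> [47, 11, -41] -> [-47, -11, 41]
  [-49, 40, 7, -26, -24] -> [-49, 7] -> [7, -49] -> [-7, 49]
  [7, 18, -35, 13, -20, -34] -> [7, -35, 13] -> [13, -35, 7] -> [-13, 35, -7]
  [43, -8, 28, -41, -15, 13, 1, -16, 28] -> [43, -41, -15, 13, 1] -> [1, 13, -15, -41, 43] -> [-1, -13, 15, 41, -43]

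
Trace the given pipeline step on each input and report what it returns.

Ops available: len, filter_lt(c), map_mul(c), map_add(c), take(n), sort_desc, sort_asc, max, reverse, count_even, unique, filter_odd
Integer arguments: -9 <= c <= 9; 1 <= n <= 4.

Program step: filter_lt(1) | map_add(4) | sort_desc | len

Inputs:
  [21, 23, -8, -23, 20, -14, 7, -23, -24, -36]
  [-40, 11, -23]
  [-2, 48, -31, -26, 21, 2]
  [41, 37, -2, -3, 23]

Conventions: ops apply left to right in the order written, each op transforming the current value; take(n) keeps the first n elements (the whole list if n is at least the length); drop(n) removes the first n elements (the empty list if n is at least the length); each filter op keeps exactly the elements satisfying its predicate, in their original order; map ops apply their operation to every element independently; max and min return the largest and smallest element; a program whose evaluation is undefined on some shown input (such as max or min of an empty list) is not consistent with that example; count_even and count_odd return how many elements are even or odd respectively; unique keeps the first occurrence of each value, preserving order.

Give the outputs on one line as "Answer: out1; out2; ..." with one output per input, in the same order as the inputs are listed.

6; 2; 3; 2

Execution, op by op:
  [21, 23, -8, -23, 20, -14, 7, -23, -24, -36] -> [-8, -23, -14, -23, -24, -36] -> [-4, -19, -10, -19, -20, -32] -> [-4, -10, -19, -19, -20, -32] -> 6
  [-40, 11, -23] -> [-40, -23] -> [-36, -19] -> [-19, -36] -> 2
  [-2, 48, -31, -26, 21, 2] -> [-2, -31, -26] -> [2, -27, -22] -> [2, -22, -27] -> 3
  [41, 37, -2, -3, 23] -> [-2, -3] -> [2, 1] -> [2, 1] -> 2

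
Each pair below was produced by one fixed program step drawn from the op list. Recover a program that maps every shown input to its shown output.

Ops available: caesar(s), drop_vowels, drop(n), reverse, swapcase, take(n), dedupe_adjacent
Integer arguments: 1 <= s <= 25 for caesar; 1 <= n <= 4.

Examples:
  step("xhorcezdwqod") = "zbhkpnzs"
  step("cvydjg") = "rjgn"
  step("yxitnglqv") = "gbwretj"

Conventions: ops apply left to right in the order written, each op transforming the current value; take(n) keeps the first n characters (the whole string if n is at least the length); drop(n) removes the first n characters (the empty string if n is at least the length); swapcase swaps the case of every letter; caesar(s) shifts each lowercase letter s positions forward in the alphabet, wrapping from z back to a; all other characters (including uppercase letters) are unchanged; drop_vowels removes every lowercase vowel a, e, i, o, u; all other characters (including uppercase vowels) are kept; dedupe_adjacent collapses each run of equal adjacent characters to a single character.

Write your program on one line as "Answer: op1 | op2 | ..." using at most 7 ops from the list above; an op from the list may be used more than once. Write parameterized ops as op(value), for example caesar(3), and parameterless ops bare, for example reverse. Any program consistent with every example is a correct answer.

caesar(17) | drop_vowels | caesar(2) | reverse | caesar(24) | caesar(20)

Check, running the answer program on each example:
  "xhorcezdwqod" -> "oyfitvqunhfu" -> "yftvqnhf" -> "ahvxspjh" -> "hjpsxvha" -> "fhnqvtfy" -> "zbhkpnzs"
  "cvydjg" -> "tmpuax" -> "tmpx" -> "vorz" -> "zrov" -> "xpmt" -> "rjgn"
  "yxitnglqv" -> "pozkexchm" -> "pzkxchm" -> "rbmzejo" -> "ojezmbr" -> "mhcxkzp" -> "gbwretj"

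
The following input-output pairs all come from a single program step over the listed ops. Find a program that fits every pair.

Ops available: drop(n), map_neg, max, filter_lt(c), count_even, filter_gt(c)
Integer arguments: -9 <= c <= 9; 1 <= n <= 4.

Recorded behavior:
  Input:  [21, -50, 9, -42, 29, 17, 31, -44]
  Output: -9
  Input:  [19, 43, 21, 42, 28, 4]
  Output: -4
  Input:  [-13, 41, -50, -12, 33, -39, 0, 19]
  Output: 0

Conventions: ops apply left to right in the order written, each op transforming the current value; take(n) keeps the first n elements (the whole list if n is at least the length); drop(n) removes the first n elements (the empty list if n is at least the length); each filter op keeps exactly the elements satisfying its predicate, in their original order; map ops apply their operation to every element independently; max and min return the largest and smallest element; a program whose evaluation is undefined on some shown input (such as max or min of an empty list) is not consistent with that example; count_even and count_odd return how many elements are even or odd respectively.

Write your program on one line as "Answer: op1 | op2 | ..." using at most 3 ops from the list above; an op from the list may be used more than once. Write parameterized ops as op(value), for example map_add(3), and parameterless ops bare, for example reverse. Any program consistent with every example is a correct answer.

filter_gt(-3) | map_neg | max

Check, running the answer program on each example:
  [21, -50, 9, -42, 29, 17, 31, -44] -> [21, 9, 29, 17, 31] -> [-21, -9, -29, -17, -31] -> -9
  [19, 43, 21, 42, 28, 4] -> [19, 43, 21, 42, 28, 4] -> [-19, -43, -21, -42, -28, -4] -> -4
  [-13, 41, -50, -12, 33, -39, 0, 19] -> [41, 33, 0, 19] -> [-41, -33, 0, -19] -> 0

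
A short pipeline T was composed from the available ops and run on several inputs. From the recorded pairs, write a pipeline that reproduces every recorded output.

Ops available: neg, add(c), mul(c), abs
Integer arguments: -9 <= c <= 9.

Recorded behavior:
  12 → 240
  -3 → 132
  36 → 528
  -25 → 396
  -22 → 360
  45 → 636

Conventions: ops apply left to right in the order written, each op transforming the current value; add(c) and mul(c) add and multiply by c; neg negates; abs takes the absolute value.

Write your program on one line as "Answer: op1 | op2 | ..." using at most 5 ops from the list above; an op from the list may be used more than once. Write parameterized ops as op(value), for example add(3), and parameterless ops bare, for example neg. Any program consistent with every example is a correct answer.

abs | add(8) | neg | mul(-2) | mul(6)

Check, running the answer program on each example:
  12 -> 12 -> 20 -> -20 -> 40 -> 240
  -3 -> 3 -> 11 -> -11 -> 22 -> 132
  36 -> 36 -> 44 -> -44 -> 88 -> 528
  -25 -> 25 -> 33 -> -33 -> 66 -> 396
  -22 -> 22 -> 30 -> -30 -> 60 -> 360
  45 -> 45 -> 53 -> -53 -> 106 -> 636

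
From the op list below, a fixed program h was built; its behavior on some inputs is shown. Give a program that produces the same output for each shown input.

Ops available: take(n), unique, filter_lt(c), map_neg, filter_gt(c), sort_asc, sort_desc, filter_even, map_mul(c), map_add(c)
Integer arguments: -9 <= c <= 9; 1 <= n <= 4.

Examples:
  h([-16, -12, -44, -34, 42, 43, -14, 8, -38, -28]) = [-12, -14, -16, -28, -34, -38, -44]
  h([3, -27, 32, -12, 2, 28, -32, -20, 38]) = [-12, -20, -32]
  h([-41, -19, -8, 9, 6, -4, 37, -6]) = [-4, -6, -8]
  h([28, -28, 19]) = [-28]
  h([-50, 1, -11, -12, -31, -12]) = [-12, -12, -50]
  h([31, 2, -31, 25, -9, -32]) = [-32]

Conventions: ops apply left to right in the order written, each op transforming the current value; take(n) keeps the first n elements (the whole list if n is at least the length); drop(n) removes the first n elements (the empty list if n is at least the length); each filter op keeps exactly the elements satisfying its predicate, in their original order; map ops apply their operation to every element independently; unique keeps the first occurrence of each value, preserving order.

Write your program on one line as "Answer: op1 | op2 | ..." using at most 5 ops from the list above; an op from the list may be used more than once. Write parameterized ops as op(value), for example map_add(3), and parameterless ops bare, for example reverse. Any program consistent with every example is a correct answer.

sort_asc | filter_even | sort_desc | filter_lt(-2)

Check, running the answer program on each example:
  [-16, -12, -44, -34, 42, 43, -14, 8, -38, -28] -> [-44, -38, -34, -28, -16, -14, -12, 8, 42, 43] -> [-44, -38, -34, -28, -16, -14, -12, 8, 42] -> [42, 8, -12, -14, -16, -28, -34, -38, -44] -> [-12, -14, -16, -28, -34, -38, -44]
  [3, -27, 32, -12, 2, 28, -32, -20, 38] -> [-32, -27, -20, -12, 2, 3, 28, 32, 38] -> [-32, -20, -12, 2, 28, 32, 38] -> [38, 32, 28, 2, -12, -20, -32] -> [-12, -20, -32]
  [-41, -19, -8, 9, 6, -4, 37, -6] -> [-41, -19, -8, -6, -4, 6, 9, 37] -> [-8, -6, -4, 6] -> [6, -4, -6, -8] -> [-4, -6, -8]
  [28, -28, 19] -> [-28, 19, 28] -> [-28, 28] -> [28, -28] -> [-28]
  [-50, 1, -11, -12, -31, -12] -> [-50, -31, -12, -12, -11, 1] -> [-50, -12, -12] -> [-12, -12, -50] -> [-12, -12, -50]
  [31, 2, -31, 25, -9, -32] -> [-32, -31, -9, 2, 25, 31] -> [-32, 2] -> [2, -32] -> [-32]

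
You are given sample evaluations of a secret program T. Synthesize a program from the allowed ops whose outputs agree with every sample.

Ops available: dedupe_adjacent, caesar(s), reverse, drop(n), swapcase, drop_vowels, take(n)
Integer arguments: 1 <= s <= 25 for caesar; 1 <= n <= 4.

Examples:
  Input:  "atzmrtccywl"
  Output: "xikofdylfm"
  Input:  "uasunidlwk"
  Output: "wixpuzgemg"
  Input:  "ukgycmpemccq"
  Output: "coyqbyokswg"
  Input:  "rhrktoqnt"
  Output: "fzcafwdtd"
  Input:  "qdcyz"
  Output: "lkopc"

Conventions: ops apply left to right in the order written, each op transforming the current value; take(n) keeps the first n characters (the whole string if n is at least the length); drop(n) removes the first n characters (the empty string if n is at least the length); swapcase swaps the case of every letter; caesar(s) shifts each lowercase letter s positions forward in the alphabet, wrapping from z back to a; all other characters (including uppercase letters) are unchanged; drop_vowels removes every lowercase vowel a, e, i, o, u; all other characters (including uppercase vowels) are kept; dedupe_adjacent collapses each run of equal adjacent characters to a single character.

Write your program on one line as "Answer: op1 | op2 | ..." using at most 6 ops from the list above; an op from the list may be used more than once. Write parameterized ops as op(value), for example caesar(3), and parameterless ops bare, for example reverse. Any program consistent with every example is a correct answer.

caesar(20) | reverse | caesar(22) | dedupe_adjacent | caesar(22)

Check, running the answer program on each example:
  "atzmrtccywl" -> "untglnwwsqf" -> "fqswwnlgtnu" -> "bmossjhcpjq" -> "bmosjhcpjq" -> "xikofdylfm"
  "uasunidlwk" -> "oumohcxfqe" -> "eqfxchomuo" -> "ambtydkiqk" -> "ambtydkiqk" -> "wixpuzgemg"
  "ukgycmpemccq" -> "oeaswgjygwwk" -> "kwwgyjgwsaeo" -> "gsscufcsowak" -> "gscufcsowak" -> "coyqbyokswg"
  "rhrktoqnt" -> "lblenikhn" -> "nhkinelbl" -> "jdgejahxh" -> "jdgejahxh" -> "fzcafwdtd"
  "qdcyz" -> "kxwst" -> "tswxk" -> "postg" -> "postg" -> "lkopc"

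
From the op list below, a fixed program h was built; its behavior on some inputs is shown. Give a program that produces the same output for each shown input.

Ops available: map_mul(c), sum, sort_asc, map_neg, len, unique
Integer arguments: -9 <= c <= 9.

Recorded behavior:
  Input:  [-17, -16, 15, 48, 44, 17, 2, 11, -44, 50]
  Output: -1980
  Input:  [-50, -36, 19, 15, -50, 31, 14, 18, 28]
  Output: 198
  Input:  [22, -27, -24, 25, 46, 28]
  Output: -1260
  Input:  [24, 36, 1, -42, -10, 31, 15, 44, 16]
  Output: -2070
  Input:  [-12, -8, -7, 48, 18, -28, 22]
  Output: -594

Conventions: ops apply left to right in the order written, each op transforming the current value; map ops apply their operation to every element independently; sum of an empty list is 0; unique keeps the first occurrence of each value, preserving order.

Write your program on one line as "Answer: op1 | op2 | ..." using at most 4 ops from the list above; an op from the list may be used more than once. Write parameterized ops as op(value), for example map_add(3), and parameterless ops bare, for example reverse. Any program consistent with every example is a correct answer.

map_mul(2) | map_neg | map_mul(9) | sum

Check, running the answer program on each example:
  [-17, -16, 15, 48, 44, 17, 2, 11, -44, 50] -> [-34, -32, 30, 96, 88, 34, 4, 22, -88, 100] -> [34, 32, -30, -96, -88, -34, -4, -22, 88, -100] -> [306, 288, -270, -864, -792, -306, -36, -198, 792, -900] -> -1980
  [-50, -36, 19, 15, -50, 31, 14, 18, 28] -> [-100, -72, 38, 30, -100, 62, 28, 36, 56] -> [100, 72, -38, -30, 100, -62, -28, -36, -56] -> [900, 648, -342, -270, 900, -558, -252, -324, -504] -> 198
  [22, -27, -24, 25, 46, 28] -> [44, -54, -48, 50, 92, 56] -> [-44, 54, 48, -50, -92, -56] -> [-396, 486, 432, -450, -828, -504] -> -1260
  [24, 36, 1, -42, -10, 31, 15, 44, 16] -> [48, 72, 2, -84, -20, 62, 30, 88, 32] -> [-48, -72, -2, 84, 20, -62, -30, -88, -32] -> [-432, -648, -18, 756, 180, -558, -270, -792, -288] -> -2070
  [-12, -8, -7, 48, 18, -28, 22] -> [-24, -16, -14, 96, 36, -56, 44] -> [24, 16, 14, -96, -36, 56, -44] -> [216, 144, 126, -864, -324, 504, -396] -> -594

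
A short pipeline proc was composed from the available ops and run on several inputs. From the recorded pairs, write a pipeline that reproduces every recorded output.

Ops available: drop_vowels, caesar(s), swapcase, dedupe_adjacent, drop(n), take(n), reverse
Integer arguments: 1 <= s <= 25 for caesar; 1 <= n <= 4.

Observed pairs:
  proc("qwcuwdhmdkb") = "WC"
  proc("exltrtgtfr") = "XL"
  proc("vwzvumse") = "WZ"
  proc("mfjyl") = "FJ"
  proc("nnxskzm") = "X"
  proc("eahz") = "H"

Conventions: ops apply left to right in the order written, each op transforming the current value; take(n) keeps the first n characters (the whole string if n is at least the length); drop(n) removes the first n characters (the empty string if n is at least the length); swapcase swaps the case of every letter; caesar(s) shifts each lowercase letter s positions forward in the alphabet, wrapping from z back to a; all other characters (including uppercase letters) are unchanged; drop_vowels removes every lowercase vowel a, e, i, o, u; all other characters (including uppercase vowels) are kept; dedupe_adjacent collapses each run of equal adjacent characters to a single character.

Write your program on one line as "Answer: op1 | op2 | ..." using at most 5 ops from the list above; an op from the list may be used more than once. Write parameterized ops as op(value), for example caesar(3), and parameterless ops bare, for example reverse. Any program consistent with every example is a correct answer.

take(3) | dedupe_adjacent | drop(1) | drop_vowels | swapcase

Check, running the answer program on each example:
  "qwcuwdhmdkb" -> "qwc" -> "qwc" -> "wc" -> "wc" -> "WC"
  "exltrtgtfr" -> "exl" -> "exl" -> "xl" -> "xl" -> "XL"
  "vwzvumse" -> "vwz" -> "vwz" -> "wz" -> "wz" -> "WZ"
  "mfjyl" -> "mfj" -> "mfj" -> "fj" -> "fj" -> "FJ"
  "nnxskzm" -> "nnx" -> "nx" -> "x" -> "x" -> "X"
  "eahz" -> "eah" -> "eah" -> "ah" -> "h" -> "H"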